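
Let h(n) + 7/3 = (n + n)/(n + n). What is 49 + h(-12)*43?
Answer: -25/3 ≈ -8.3333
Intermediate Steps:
h(n) = -4/3 (h(n) = -7/3 + (n + n)/(n + n) = -7/3 + (2*n)/((2*n)) = -7/3 + (2*n)*(1/(2*n)) = -7/3 + 1 = -4/3)
49 + h(-12)*43 = 49 - 4/3*43 = 49 - 172/3 = -25/3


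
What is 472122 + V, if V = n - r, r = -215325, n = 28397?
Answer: 715844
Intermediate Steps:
V = 243722 (V = 28397 - 1*(-215325) = 28397 + 215325 = 243722)
472122 + V = 472122 + 243722 = 715844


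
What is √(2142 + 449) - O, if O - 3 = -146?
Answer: 143 + √2591 ≈ 193.90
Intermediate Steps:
O = -143 (O = 3 - 146 = -143)
√(2142 + 449) - O = √(2142 + 449) - 1*(-143) = √2591 + 143 = 143 + √2591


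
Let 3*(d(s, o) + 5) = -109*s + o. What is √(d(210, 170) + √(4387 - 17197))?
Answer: √(-68205 + 9*I*√12810)/3 ≈ 0.65005 + 87.056*I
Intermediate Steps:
d(s, o) = -5 - 109*s/3 + o/3 (d(s, o) = -5 + (-109*s + o)/3 = -5 + (o - 109*s)/3 = -5 + (-109*s/3 + o/3) = -5 - 109*s/3 + o/3)
√(d(210, 170) + √(4387 - 17197)) = √((-5 - 109/3*210 + (⅓)*170) + √(4387 - 17197)) = √((-5 - 7630 + 170/3) + √(-12810)) = √(-22735/3 + I*√12810)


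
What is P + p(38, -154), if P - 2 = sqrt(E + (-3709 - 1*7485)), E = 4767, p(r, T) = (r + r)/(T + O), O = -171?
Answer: 574/325 + I*sqrt(6427) ≈ 1.7662 + 80.169*I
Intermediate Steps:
p(r, T) = 2*r/(-171 + T) (p(r, T) = (r + r)/(T - 171) = (2*r)/(-171 + T) = 2*r/(-171 + T))
P = 2 + I*sqrt(6427) (P = 2 + sqrt(4767 + (-3709 - 1*7485)) = 2 + sqrt(4767 + (-3709 - 7485)) = 2 + sqrt(4767 - 11194) = 2 + sqrt(-6427) = 2 + I*sqrt(6427) ≈ 2.0 + 80.169*I)
P + p(38, -154) = (2 + I*sqrt(6427)) + 2*38/(-171 - 154) = (2 + I*sqrt(6427)) + 2*38/(-325) = (2 + I*sqrt(6427)) + 2*38*(-1/325) = (2 + I*sqrt(6427)) - 76/325 = 574/325 + I*sqrt(6427)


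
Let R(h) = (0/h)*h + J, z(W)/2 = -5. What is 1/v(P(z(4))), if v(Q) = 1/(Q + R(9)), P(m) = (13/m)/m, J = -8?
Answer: -787/100 ≈ -7.8700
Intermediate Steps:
z(W) = -10 (z(W) = 2*(-5) = -10)
R(h) = -8 (R(h) = (0/h)*h - 8 = 0*h - 8 = 0 - 8 = -8)
P(m) = 13/m²
v(Q) = 1/(-8 + Q) (v(Q) = 1/(Q - 8) = 1/(-8 + Q))
1/v(P(z(4))) = 1/(1/(-8 + 13/(-10)²)) = 1/(1/(-8 + 13*(1/100))) = 1/(1/(-8 + 13/100)) = 1/(1/(-787/100)) = 1/(-100/787) = -787/100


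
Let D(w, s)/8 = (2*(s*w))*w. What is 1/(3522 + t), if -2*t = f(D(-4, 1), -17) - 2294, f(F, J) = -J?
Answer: 2/9321 ≈ 0.00021457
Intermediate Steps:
D(w, s) = 16*s*w² (D(w, s) = 8*((2*(s*w))*w) = 8*((2*s*w)*w) = 8*(2*s*w²) = 16*s*w²)
t = 2277/2 (t = -(-1*(-17) - 2294)/2 = -(17 - 2294)/2 = -½*(-2277) = 2277/2 ≈ 1138.5)
1/(3522 + t) = 1/(3522 + 2277/2) = 1/(9321/2) = 2/9321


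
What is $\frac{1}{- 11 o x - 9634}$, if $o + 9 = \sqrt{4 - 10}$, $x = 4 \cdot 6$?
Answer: $\frac{i}{2 \left(- 3629 i + 132 \sqrt{6}\right)} \approx -0.00013669 + 1.2179 \cdot 10^{-5} i$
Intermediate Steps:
$x = 24$
$o = -9 + i \sqrt{6}$ ($o = -9 + \sqrt{4 - 10} = -9 + \sqrt{-6} = -9 + i \sqrt{6} \approx -9.0 + 2.4495 i$)
$\frac{1}{- 11 o x - 9634} = \frac{1}{- 11 \left(-9 + i \sqrt{6}\right) 24 - 9634} = \frac{1}{\left(99 - 11 i \sqrt{6}\right) 24 - 9634} = \frac{1}{\left(2376 - 264 i \sqrt{6}\right) - 9634} = \frac{1}{-7258 - 264 i \sqrt{6}}$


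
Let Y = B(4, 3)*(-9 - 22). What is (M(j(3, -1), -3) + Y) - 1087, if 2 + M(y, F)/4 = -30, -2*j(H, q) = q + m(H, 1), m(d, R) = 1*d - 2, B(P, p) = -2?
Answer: -1153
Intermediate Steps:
m(d, R) = -2 + d (m(d, R) = d - 2 = -2 + d)
j(H, q) = 1 - H/2 - q/2 (j(H, q) = -(q + (-2 + H))/2 = -(-2 + H + q)/2 = 1 - H/2 - q/2)
M(y, F) = -128 (M(y, F) = -8 + 4*(-30) = -8 - 120 = -128)
Y = 62 (Y = -2*(-9 - 22) = -2*(-31) = 62)
(M(j(3, -1), -3) + Y) - 1087 = (-128 + 62) - 1087 = -66 - 1087 = -1153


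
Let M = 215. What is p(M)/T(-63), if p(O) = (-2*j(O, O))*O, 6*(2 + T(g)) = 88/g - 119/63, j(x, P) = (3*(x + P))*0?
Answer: 0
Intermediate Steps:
j(x, P) = 0 (j(x, P) = (3*(P + x))*0 = (3*P + 3*x)*0 = 0)
T(g) = -125/54 + 44/(3*g) (T(g) = -2 + (88/g - 119/63)/6 = -2 + (88/g - 119*1/63)/6 = -2 + (88/g - 17/9)/6 = -2 + (-17/9 + 88/g)/6 = -2 + (-17/54 + 44/(3*g)) = -125/54 + 44/(3*g))
p(O) = 0 (p(O) = (-2*0)*O = 0*O = 0)
p(M)/T(-63) = 0/(((1/54)*(792 - 125*(-63))/(-63))) = 0/(((1/54)*(-1/63)*(792 + 7875))) = 0/(((1/54)*(-1/63)*8667)) = 0/(-107/42) = 0*(-42/107) = 0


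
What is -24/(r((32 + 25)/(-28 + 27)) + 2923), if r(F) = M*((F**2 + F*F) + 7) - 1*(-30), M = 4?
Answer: -24/28973 ≈ -0.00082836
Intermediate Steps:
r(F) = 58 + 8*F**2 (r(F) = 4*((F**2 + F*F) + 7) - 1*(-30) = 4*((F**2 + F**2) + 7) + 30 = 4*(2*F**2 + 7) + 30 = 4*(7 + 2*F**2) + 30 = (28 + 8*F**2) + 30 = 58 + 8*F**2)
-24/(r((32 + 25)/(-28 + 27)) + 2923) = -24/((58 + 8*((32 + 25)/(-28 + 27))**2) + 2923) = -24/((58 + 8*(57/(-1))**2) + 2923) = -24/((58 + 8*(57*(-1))**2) + 2923) = -24/((58 + 8*(-57)**2) + 2923) = -24/((58 + 8*3249) + 2923) = -24/((58 + 25992) + 2923) = -24/(26050 + 2923) = -24/28973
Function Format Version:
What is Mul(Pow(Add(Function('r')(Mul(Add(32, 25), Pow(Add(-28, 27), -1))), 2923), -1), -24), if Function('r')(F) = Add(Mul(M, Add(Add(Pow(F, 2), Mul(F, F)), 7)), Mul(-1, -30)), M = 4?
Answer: Rational(-24, 28973) ≈ -0.00082836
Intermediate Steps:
Function('r')(F) = Add(58, Mul(8, Pow(F, 2))) (Function('r')(F) = Add(Mul(4, Add(Add(Pow(F, 2), Mul(F, F)), 7)), Mul(-1, -30)) = Add(Mul(4, Add(Add(Pow(F, 2), Pow(F, 2)), 7)), 30) = Add(Mul(4, Add(Mul(2, Pow(F, 2)), 7)), 30) = Add(Mul(4, Add(7, Mul(2, Pow(F, 2)))), 30) = Add(Add(28, Mul(8, Pow(F, 2))), 30) = Add(58, Mul(8, Pow(F, 2))))
Mul(Pow(Add(Function('r')(Mul(Add(32, 25), Pow(Add(-28, 27), -1))), 2923), -1), -24) = Mul(Pow(Add(Add(58, Mul(8, Pow(Mul(Add(32, 25), Pow(Add(-28, 27), -1)), 2))), 2923), -1), -24) = Mul(Pow(Add(Add(58, Mul(8, Pow(Mul(57, Pow(-1, -1)), 2))), 2923), -1), -24) = Mul(Pow(Add(Add(58, Mul(8, Pow(Mul(57, -1), 2))), 2923), -1), -24) = Mul(Pow(Add(Add(58, Mul(8, Pow(-57, 2))), 2923), -1), -24) = Mul(Pow(Add(Add(58, Mul(8, 3249)), 2923), -1), -24) = Mul(Pow(Add(Add(58, 25992), 2923), -1), -24) = Mul(Pow(Add(26050, 2923), -1), -24) = Mul(Pow(28973, -1), -24) = Mul(Rational(1, 28973), -24) = Rational(-24, 28973)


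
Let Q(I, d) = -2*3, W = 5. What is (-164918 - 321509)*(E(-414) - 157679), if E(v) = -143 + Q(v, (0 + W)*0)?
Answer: 76771800556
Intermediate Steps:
Q(I, d) = -6
E(v) = -149 (E(v) = -143 - 6 = -149)
(-164918 - 321509)*(E(-414) - 157679) = (-164918 - 321509)*(-149 - 157679) = -486427*(-157828) = 76771800556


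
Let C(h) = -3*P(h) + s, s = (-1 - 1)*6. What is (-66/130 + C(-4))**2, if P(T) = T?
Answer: 1089/4225 ≈ 0.25775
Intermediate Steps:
s = -12 (s = -2*6 = -12)
C(h) = -12 - 3*h (C(h) = -3*h - 12 = -12 - 3*h)
(-66/130 + C(-4))**2 = (-66/130 + (-12 - 3*(-4)))**2 = (-66*1/130 + (-12 + 12))**2 = (-33/65 + 0)**2 = (-33/65)**2 = 1089/4225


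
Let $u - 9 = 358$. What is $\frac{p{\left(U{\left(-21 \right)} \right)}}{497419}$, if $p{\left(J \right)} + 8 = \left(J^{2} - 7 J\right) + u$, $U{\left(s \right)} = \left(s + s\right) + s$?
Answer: $\frac{4769}{497419} \approx 0.0095875$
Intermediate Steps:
$u = 367$ ($u = 9 + 358 = 367$)
$U{\left(s \right)} = 3 s$ ($U{\left(s \right)} = 2 s + s = 3 s$)
$p{\left(J \right)} = 359 + J^{2} - 7 J$ ($p{\left(J \right)} = -8 + \left(\left(J^{2} - 7 J\right) + 367\right) = -8 + \left(367 + J^{2} - 7 J\right) = 359 + J^{2} - 7 J$)
$\frac{p{\left(U{\left(-21 \right)} \right)}}{497419} = \frac{359 + \left(3 \left(-21\right)\right)^{2} - 7 \cdot 3 \left(-21\right)}{497419} = \left(359 + \left(-63\right)^{2} - -441\right) \frac{1}{497419} = \left(359 + 3969 + 441\right) \frac{1}{497419} = 4769 \cdot \frac{1}{497419} = \frac{4769}{497419}$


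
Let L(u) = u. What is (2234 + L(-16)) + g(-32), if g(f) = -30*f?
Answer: 3178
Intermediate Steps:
(2234 + L(-16)) + g(-32) = (2234 - 16) - 30*(-32) = 2218 + 960 = 3178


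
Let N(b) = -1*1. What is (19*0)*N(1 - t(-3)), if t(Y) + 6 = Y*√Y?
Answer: 0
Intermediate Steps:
t(Y) = -6 + Y^(3/2) (t(Y) = -6 + Y*√Y = -6 + Y^(3/2))
N(b) = -1
(19*0)*N(1 - t(-3)) = (19*0)*(-1) = 0*(-1) = 0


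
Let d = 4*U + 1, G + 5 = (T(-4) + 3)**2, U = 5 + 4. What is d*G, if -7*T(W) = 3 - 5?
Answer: 10508/49 ≈ 214.45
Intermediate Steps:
T(W) = 2/7 (T(W) = -(3 - 5)/7 = -1/7*(-2) = 2/7)
U = 9
G = 284/49 (G = -5 + (2/7 + 3)**2 = -5 + (23/7)**2 = -5 + 529/49 = 284/49 ≈ 5.7959)
d = 37 (d = 4*9 + 1 = 36 + 1 = 37)
d*G = 37*(284/49) = 10508/49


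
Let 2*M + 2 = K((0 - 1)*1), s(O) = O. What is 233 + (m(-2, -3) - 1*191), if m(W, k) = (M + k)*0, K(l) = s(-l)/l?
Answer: 42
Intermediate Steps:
K(l) = -1 (K(l) = (-l)/l = -1)
M = -3/2 (M = -1 + (1/2)*(-1) = -1 - 1/2 = -3/2 ≈ -1.5000)
m(W, k) = 0 (m(W, k) = (-3/2 + k)*0 = 0)
233 + (m(-2, -3) - 1*191) = 233 + (0 - 1*191) = 233 + (0 - 191) = 233 - 191 = 42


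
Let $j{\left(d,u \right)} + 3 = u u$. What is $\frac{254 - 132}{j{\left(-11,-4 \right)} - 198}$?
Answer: $- \frac{122}{185} \approx -0.65946$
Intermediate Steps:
$j{\left(d,u \right)} = -3 + u^{2}$ ($j{\left(d,u \right)} = -3 + u u = -3 + u^{2}$)
$\frac{254 - 132}{j{\left(-11,-4 \right)} - 198} = \frac{254 - 132}{\left(-3 + \left(-4\right)^{2}\right) - 198} = \frac{122}{\left(-3 + 16\right) - 198} = \frac{122}{13 - 198} = \frac{122}{-185} = 122 \left(- \frac{1}{185}\right) = - \frac{122}{185}$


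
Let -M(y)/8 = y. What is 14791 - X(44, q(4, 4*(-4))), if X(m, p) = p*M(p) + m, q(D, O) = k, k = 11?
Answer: 15715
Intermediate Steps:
M(y) = -8*y
q(D, O) = 11
X(m, p) = m - 8*p² (X(m, p) = p*(-8*p) + m = -8*p² + m = m - 8*p²)
14791 - X(44, q(4, 4*(-4))) = 14791 - (44 - 8*11²) = 14791 - (44 - 8*121) = 14791 - (44 - 968) = 14791 - 1*(-924) = 14791 + 924 = 15715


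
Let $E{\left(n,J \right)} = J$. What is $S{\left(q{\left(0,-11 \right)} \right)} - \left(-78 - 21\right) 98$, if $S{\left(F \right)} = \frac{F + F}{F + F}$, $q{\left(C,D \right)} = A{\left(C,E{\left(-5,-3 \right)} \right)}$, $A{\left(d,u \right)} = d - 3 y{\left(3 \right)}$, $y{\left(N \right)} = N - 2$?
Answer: $9703$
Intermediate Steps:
$y{\left(N \right)} = -2 + N$ ($y{\left(N \right)} = N - 2 = -2 + N$)
$A{\left(d,u \right)} = -3 + d$ ($A{\left(d,u \right)} = d - 3 \left(-2 + 3\right) = d - 3 = -3 + d$)
$q{\left(C,D \right)} = -3 + C$
$S{\left(F \right)} = 1$ ($S{\left(F \right)} = \frac{2 F}{2 F} = 2 F \frac{1}{2 F} = 1$)
$S{\left(q{\left(0,-11 \right)} \right)} - \left(-78 - 21\right) 98 = 1 - \left(-78 - 21\right) 98 = 1 - \left(-99\right) 98 = 1 - -9702 = 1 + 9702 = 9703$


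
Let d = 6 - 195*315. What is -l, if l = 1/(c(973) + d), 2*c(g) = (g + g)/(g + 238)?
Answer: 173/10625348 ≈ 1.6282e-5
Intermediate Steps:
d = -61419 (d = 6 - 61425 = -61419)
c(g) = g/(238 + g) (c(g) = ((g + g)/(g + 238))/2 = ((2*g)/(238 + g))/2 = (2*g/(238 + g))/2 = g/(238 + g))
l = -173/10625348 (l = 1/(973/(238 + 973) - 61419) = 1/(973/1211 - 61419) = 1/(973*(1/1211) - 61419) = 1/(139/173 - 61419) = 1/(-10625348/173) = -173/10625348 ≈ -1.6282e-5)
-l = -1*(-173/10625348) = 173/10625348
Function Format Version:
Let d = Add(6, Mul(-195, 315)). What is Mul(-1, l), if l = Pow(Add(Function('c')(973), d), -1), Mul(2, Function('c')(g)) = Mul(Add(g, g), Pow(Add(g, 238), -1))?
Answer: Rational(173, 10625348) ≈ 1.6282e-5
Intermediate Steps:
d = -61419 (d = Add(6, -61425) = -61419)
Function('c')(g) = Mul(g, Pow(Add(238, g), -1)) (Function('c')(g) = Mul(Rational(1, 2), Mul(Add(g, g), Pow(Add(g, 238), -1))) = Mul(Rational(1, 2), Mul(Mul(2, g), Pow(Add(238, g), -1))) = Mul(Rational(1, 2), Mul(2, g, Pow(Add(238, g), -1))) = Mul(g, Pow(Add(238, g), -1)))
l = Rational(-173, 10625348) (l = Pow(Add(Mul(973, Pow(Add(238, 973), -1)), -61419), -1) = Pow(Add(Mul(973, Pow(1211, -1)), -61419), -1) = Pow(Add(Mul(973, Rational(1, 1211)), -61419), -1) = Pow(Add(Rational(139, 173), -61419), -1) = Pow(Rational(-10625348, 173), -1) = Rational(-173, 10625348) ≈ -1.6282e-5)
Mul(-1, l) = Mul(-1, Rational(-173, 10625348)) = Rational(173, 10625348)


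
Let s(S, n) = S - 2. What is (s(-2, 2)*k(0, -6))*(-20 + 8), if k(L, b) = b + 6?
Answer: 0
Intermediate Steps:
k(L, b) = 6 + b
s(S, n) = -2 + S
(s(-2, 2)*k(0, -6))*(-20 + 8) = ((-2 - 2)*(6 - 6))*(-20 + 8) = -4*0*(-12) = 0*(-12) = 0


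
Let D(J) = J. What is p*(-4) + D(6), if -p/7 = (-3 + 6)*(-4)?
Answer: -330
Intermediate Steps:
p = 84 (p = -7*(-3 + 6)*(-4) = -21*(-4) = -7*(-12) = 84)
p*(-4) + D(6) = 84*(-4) + 6 = -336 + 6 = -330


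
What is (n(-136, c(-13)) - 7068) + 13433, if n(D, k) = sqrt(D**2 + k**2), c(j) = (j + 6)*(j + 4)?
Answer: 6365 + sqrt(22465) ≈ 6514.9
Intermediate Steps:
c(j) = (4 + j)*(6 + j) (c(j) = (6 + j)*(4 + j) = (4 + j)*(6 + j))
(n(-136, c(-13)) - 7068) + 13433 = (sqrt((-136)**2 + (24 + (-13)**2 + 10*(-13))**2) - 7068) + 13433 = (sqrt(18496 + (24 + 169 - 130)**2) - 7068) + 13433 = (sqrt(18496 + 63**2) - 7068) + 13433 = (sqrt(18496 + 3969) - 7068) + 13433 = (sqrt(22465) - 7068) + 13433 = (-7068 + sqrt(22465)) + 13433 = 6365 + sqrt(22465)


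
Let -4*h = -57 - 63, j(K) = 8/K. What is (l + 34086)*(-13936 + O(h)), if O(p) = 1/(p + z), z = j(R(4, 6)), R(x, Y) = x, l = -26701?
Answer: -3293348135/32 ≈ -1.0292e+8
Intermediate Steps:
z = 2 (z = 8/4 = 8*(¼) = 2)
h = 30 (h = -(-57 - 63)/4 = -¼*(-120) = 30)
O(p) = 1/(2 + p) (O(p) = 1/(p + 2) = 1/(2 + p))
(l + 34086)*(-13936 + O(h)) = (-26701 + 34086)*(-13936 + 1/(2 + 30)) = 7385*(-13936 + 1/32) = 7385*(-445951/32) = -3293348135/32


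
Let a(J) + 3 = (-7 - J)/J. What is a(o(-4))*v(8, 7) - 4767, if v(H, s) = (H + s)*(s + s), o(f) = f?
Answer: -10479/2 ≈ -5239.5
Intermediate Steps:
a(J) = -3 + (-7 - J)/J
v(H, s) = 2*s*(H + s) (v(H, s) = (H + s)*(2*s) = 2*s*(H + s))
a(o(-4))*v(8, 7) - 4767 = (-4 - 7/(-4))*(2*7*(8 + 7)) - 4767 = (-4 - 7*(-¼))*(2*7*15) - 4767 = (-4 + 7/4)*210 - 4767 = -9/4*210 - 4767 = -945/2 - 4767 = -10479/2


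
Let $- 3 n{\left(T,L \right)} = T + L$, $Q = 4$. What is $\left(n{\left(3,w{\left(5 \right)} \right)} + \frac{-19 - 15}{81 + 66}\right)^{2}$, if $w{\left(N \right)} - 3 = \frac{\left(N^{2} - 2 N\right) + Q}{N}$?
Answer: $\frac{734449}{60025} \approx 12.236$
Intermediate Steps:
$w{\left(N \right)} = 3 + \frac{4 + N^{2} - 2 N}{N}$ ($w{\left(N \right)} = 3 + \frac{\left(N^{2} - 2 N\right) + 4}{N} = 3 + \frac{4 + N^{2} - 2 N}{N}$)
$n{\left(T,L \right)} = - \frac{L}{3} - \frac{T}{3}$ ($n{\left(T,L \right)} = - \frac{T + L}{3} = - \frac{L + T}{3} = - \frac{L}{3} - \frac{T}{3}$)
$\left(n{\left(3,w{\left(5 \right)} \right)} + \frac{-19 - 15}{81 + 66}\right)^{2} = \left(\left(- \frac{1 + 5 + \frac{4}{5}}{3} - 1\right) + \frac{-19 - 15}{81 + 66}\right)^{2} = \left(\left(- \frac{1 + 5 + 4 \cdot \frac{1}{5}}{3} - 1\right) - \frac{34}{147}\right)^{2} = \left(\left(- \frac{1 + 5 + \frac{4}{5}}{3} - 1\right) - \frac{34}{147}\right)^{2} = \left(\left(\left(- \frac{1}{3}\right) \frac{34}{5} - 1\right) - \frac{34}{147}\right)^{2} = \left(\left(- \frac{34}{15} - 1\right) - \frac{34}{147}\right)^{2} = \left(- \frac{49}{15} - \frac{34}{147}\right)^{2} = \left(- \frac{857}{245}\right)^{2} = \frac{734449}{60025}$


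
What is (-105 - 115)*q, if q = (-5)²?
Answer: -5500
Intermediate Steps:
q = 25
(-105 - 115)*q = (-105 - 115)*25 = -220*25 = -5500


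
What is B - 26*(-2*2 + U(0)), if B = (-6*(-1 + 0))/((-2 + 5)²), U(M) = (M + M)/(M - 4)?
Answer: 314/3 ≈ 104.67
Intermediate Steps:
U(M) = 2*M/(-4 + M) (U(M) = (2*M)/(-4 + M) = 2*M/(-4 + M))
B = ⅔ (B = (-6*(-1))/(3²) = 6/9 = 6*(⅑) = ⅔ ≈ 0.66667)
B - 26*(-2*2 + U(0)) = ⅔ - 26*(-2*2 + 2*0/(-4 + 0)) = ⅔ - 26*(-4 + 2*0/(-4)) = ⅔ - 26*(-4 + 2*0*(-¼)) = ⅔ - 26*(-4 + 0) = ⅔ - 26*(-4) = ⅔ + 104 = 314/3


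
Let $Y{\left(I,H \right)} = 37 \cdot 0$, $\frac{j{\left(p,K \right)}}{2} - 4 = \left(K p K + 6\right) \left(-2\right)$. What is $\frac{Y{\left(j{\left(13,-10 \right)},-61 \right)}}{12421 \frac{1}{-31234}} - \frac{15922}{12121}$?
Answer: $- \frac{15922}{12121} \approx -1.3136$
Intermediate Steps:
$j{\left(p,K \right)} = -16 - 4 p K^{2}$ ($j{\left(p,K \right)} = 8 + 2 \left(K p K + 6\right) \left(-2\right) = 8 + 2 \left(p K^{2} + 6\right) \left(-2\right) = 8 + 2 \left(6 + p K^{2}\right) \left(-2\right) = 8 + 2 \left(-12 - 2 p K^{2}\right) = 8 - \left(24 + 4 p K^{2}\right) = -16 - 4 p K^{2}$)
$Y{\left(I,H \right)} = 0$
$\frac{Y{\left(j{\left(13,-10 \right)},-61 \right)}}{12421 \frac{1}{-31234}} - \frac{15922}{12121} = \frac{0}{12421 \frac{1}{-31234}} - \frac{15922}{12121} = \frac{0}{12421 \left(- \frac{1}{31234}\right)} - \frac{15922}{12121} = \frac{0}{- \frac{12421}{31234}} - \frac{15922}{12121} = 0 \left(- \frac{31234}{12421}\right) - \frac{15922}{12121} = 0 - \frac{15922}{12121} = - \frac{15922}{12121}$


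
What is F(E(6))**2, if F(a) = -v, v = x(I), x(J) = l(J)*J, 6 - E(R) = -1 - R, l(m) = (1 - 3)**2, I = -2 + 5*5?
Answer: 8464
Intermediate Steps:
I = 23 (I = -2 + 25 = 23)
l(m) = 4 (l(m) = (-2)**2 = 4)
E(R) = 7 + R (E(R) = 6 - (-1 - R) = 6 + (1 + R) = 7 + R)
x(J) = 4*J
v = 92 (v = 4*23 = 92)
F(a) = -92 (F(a) = -1*92 = -92)
F(E(6))**2 = (-92)**2 = 8464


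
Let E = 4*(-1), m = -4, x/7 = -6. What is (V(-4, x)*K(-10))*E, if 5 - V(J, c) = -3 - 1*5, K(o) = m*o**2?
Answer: 20800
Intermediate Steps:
x = -42 (x = 7*(-6) = -42)
K(o) = -4*o**2
V(J, c) = 13 (V(J, c) = 5 - (-3 - 1*5) = 5 - (-3 - 5) = 5 - 1*(-8) = 5 + 8 = 13)
E = -4
(V(-4, x)*K(-10))*E = (13*(-4*(-10)**2))*(-4) = (13*(-4*100))*(-4) = (13*(-400))*(-4) = -5200*(-4) = 20800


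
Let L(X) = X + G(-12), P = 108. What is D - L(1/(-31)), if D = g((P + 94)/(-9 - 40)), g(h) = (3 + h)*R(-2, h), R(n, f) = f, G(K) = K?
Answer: 1239983/74431 ≈ 16.659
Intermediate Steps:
g(h) = h*(3 + h) (g(h) = (3 + h)*h = h*(3 + h))
D = 11110/2401 (D = ((108 + 94)/(-9 - 40))*(3 + (108 + 94)/(-9 - 40)) = (202/(-49))*(3 + 202/(-49)) = (202*(-1/49))*(3 + 202*(-1/49)) = -202*(3 - 202/49)/49 = -202/49*(-55/49) = 11110/2401 ≈ 4.6272)
L(X) = -12 + X (L(X) = X - 12 = -12 + X)
D - L(1/(-31)) = 11110/2401 - (-12 + 1/(-31)) = 11110/2401 - (-12 - 1/31) = 11110/2401 - 1*(-373/31) = 11110/2401 + 373/31 = 1239983/74431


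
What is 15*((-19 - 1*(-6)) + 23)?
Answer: 150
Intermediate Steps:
15*((-19 - 1*(-6)) + 23) = 15*((-19 + 6) + 23) = 15*(-13 + 23) = 15*10 = 150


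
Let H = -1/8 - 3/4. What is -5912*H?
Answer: 5173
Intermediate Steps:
H = -7/8 (H = -1*1/8 - 3*1/4 = -1/8 - 3/4 = -7/8 ≈ -0.87500)
-5912*H = -5912*(-7/8) = 5173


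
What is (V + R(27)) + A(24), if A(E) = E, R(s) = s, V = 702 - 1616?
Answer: -863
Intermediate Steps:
V = -914
(V + R(27)) + A(24) = (-914 + 27) + 24 = -887 + 24 = -863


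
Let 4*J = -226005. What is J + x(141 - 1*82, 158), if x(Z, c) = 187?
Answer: -225257/4 ≈ -56314.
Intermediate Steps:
J = -226005/4 (J = (¼)*(-226005) = -226005/4 ≈ -56501.)
J + x(141 - 1*82, 158) = -226005/4 + 187 = -225257/4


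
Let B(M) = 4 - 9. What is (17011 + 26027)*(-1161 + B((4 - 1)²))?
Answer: -50182308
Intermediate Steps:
B(M) = -5
(17011 + 26027)*(-1161 + B((4 - 1)²)) = (17011 + 26027)*(-1161 - 5) = 43038*(-1166) = -50182308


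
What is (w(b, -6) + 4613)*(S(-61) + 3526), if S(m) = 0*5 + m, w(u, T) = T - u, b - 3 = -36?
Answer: 16077600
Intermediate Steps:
b = -33 (b = 3 - 36 = -33)
S(m) = m (S(m) = 0 + m = m)
(w(b, -6) + 4613)*(S(-61) + 3526) = ((-6 - 1*(-33)) + 4613)*(-61 + 3526) = ((-6 + 33) + 4613)*3465 = (27 + 4613)*3465 = 4640*3465 = 16077600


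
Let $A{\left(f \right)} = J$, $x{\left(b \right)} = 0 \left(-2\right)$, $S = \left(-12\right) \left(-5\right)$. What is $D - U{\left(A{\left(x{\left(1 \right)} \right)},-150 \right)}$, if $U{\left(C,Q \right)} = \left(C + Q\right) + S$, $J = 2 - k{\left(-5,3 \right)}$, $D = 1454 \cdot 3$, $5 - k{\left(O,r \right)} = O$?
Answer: $4460$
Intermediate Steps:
$k{\left(O,r \right)} = 5 - O$
$S = 60$
$x{\left(b \right)} = 0$
$D = 4362$
$J = -8$ ($J = 2 - \left(5 - -5\right) = 2 - \left(5 + 5\right) = 2 - 10 = -8$)
$A{\left(f \right)} = -8$
$U{\left(C,Q \right)} = 60 + C + Q$ ($U{\left(C,Q \right)} = \left(C + Q\right) + 60 = 60 + C + Q$)
$D - U{\left(A{\left(x{\left(1 \right)} \right)},-150 \right)} = 4362 - \left(60 - 8 - 150\right) = 4362 - -98 = 4362 + 98 = 4460$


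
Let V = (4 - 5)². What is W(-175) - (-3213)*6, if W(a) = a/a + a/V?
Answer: 19104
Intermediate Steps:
V = 1 (V = (-1)² = 1)
W(a) = 1 + a (W(a) = a/a + a/1 = 1 + a*1 = 1 + a)
W(-175) - (-3213)*6 = (1 - 175) - (-3213)*6 = -174 - 1*(-19278) = -174 + 19278 = 19104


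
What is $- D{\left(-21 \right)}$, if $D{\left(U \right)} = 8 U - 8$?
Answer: $176$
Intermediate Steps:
$D{\left(U \right)} = -8 + 8 U$
$- D{\left(-21 \right)} = - (-8 + 8 \left(-21\right)) = - (-8 - 168) = \left(-1\right) \left(-176\right) = 176$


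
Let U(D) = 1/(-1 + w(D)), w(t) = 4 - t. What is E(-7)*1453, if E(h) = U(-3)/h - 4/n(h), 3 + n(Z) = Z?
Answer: 114787/210 ≈ 546.60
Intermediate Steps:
n(Z) = -3 + Z
U(D) = 1/(3 - D) (U(D) = 1/(-1 + (4 - D)) = 1/(3 - D))
E(h) = -4/(-3 + h) + 1/(6*h) (E(h) = (-1/(-3 - 3))/h - 4/(-3 + h) = (-1/(-6))/h - 4/(-3 + h) = (-1*(-1/6))/h - 4/(-3 + h) = 1/(6*h) - 4/(-3 + h) = -4/(-3 + h) + 1/(6*h))
E(-7)*1453 = ((1/6)*(-3 - 23*(-7))/(-7*(-3 - 7)))*1453 = ((1/6)*(-1/7)*(-3 + 161)/(-10))*1453 = ((1/6)*(-1/7)*(-1/10)*158)*1453 = (79/210)*1453 = 114787/210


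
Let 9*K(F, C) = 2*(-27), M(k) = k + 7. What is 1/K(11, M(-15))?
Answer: -⅙ ≈ -0.16667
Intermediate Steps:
M(k) = 7 + k
K(F, C) = -6 (K(F, C) = (2*(-27))/9 = (⅑)*(-54) = -6)
1/K(11, M(-15)) = 1/(-6) = -⅙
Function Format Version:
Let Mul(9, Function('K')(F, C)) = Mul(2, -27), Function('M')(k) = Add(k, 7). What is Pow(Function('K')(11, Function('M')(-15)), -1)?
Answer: Rational(-1, 6) ≈ -0.16667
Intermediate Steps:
Function('M')(k) = Add(7, k)
Function('K')(F, C) = -6 (Function('K')(F, C) = Mul(Rational(1, 9), Mul(2, -27)) = Mul(Rational(1, 9), -54) = -6)
Pow(Function('K')(11, Function('M')(-15)), -1) = Pow(-6, -1) = Rational(-1, 6)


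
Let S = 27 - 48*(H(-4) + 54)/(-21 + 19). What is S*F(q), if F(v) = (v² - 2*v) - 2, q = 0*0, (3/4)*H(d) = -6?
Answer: -2262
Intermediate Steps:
H(d) = -8 (H(d) = (4/3)*(-6) = -8)
q = 0
F(v) = -2 + v² - 2*v
S = 1131 (S = 27 - 48*(-8 + 54)/(-21 + 19) = 27 - 2208/(-2) = 27 - 2208*(-1)/2 = 27 - 48*(-23) = 27 + 1104 = 1131)
S*F(q) = 1131*(-2 + 0² - 2*0) = 1131*(-2 + 0 + 0) = 1131*(-2) = -2262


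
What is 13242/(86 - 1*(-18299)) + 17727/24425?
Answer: 129869349/89810725 ≈ 1.4460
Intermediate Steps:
13242/(86 - 1*(-18299)) + 17727/24425 = 13242/(86 + 18299) + 17727*(1/24425) = 13242/18385 + 17727/24425 = 129869349/89810725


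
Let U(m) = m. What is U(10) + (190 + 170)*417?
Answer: 150130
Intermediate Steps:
U(10) + (190 + 170)*417 = 10 + (190 + 170)*417 = 10 + 360*417 = 10 + 150120 = 150130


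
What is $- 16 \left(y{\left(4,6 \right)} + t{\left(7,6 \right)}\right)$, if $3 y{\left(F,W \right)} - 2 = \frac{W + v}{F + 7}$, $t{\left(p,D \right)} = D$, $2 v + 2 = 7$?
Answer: $- \frac{3656}{33} \approx -110.79$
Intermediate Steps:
$v = \frac{5}{2}$ ($v = -1 + \frac{1}{2} \cdot 7 = -1 + \frac{7}{2} = \frac{5}{2} \approx 2.5$)
$y{\left(F,W \right)} = \frac{2}{3} + \frac{\frac{5}{2} + W}{3 \left(7 + F\right)}$ ($y{\left(F,W \right)} = \frac{2}{3} + \frac{\left(W + \frac{5}{2}\right) \frac{1}{F + 7}}{3} = \frac{2}{3} + \frac{\left(\frac{5}{2} + W\right) \frac{1}{7 + F}}{3} = \frac{2}{3} + \frac{\frac{1}{7 + F} \left(\frac{5}{2} + W\right)}{3} = \frac{2}{3} + \frac{\frac{5}{2} + W}{3 \left(7 + F\right)}$)
$- 16 \left(y{\left(4,6 \right)} + t{\left(7,6 \right)}\right) = - 16 \left(\frac{33 + 2 \cdot 6 + 4 \cdot 4}{6 \left(7 + 4\right)} + 6\right) = - 16 \left(\frac{33 + 12 + 16}{6 \cdot 11} + 6\right) = - 16 \left(\frac{1}{6} \cdot \frac{1}{11} \cdot 61 + 6\right) = - 16 \left(\frac{61}{66} + 6\right) = \left(-16\right) \frac{457}{66} = - \frac{3656}{33}$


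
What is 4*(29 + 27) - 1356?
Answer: -1132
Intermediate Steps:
4*(29 + 27) - 1356 = 4*56 - 1356 = 224 - 1356 = -1132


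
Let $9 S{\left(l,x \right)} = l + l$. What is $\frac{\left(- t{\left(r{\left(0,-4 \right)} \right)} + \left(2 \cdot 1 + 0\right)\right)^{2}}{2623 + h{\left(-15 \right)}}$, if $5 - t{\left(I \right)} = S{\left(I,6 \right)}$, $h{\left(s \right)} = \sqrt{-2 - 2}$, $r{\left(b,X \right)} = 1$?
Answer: $\frac{1639375}{557290773} - \frac{1250 i}{557290773} \approx 0.0029417 - 2.243 \cdot 10^{-6} i$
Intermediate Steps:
$S{\left(l,x \right)} = \frac{2 l}{9}$ ($S{\left(l,x \right)} = \frac{l + l}{9} = \frac{2 l}{9}$)
$h{\left(s \right)} = 2 i$ ($h{\left(s \right)} = \sqrt{-4} = 2 i$)
$t{\left(I \right)} = 5 - \frac{2 I}{9}$
$\frac{\left(- t{\left(r{\left(0,-4 \right)} \right)} + \left(2 \cdot 1 + 0\right)\right)^{2}}{2623 + h{\left(-15 \right)}} = \frac{\left(- (5 - \frac{2}{9}) + \left(2 \cdot 1 + 0\right)\right)^{2}}{2623 + 2 i} = \left(- (5 - \frac{2}{9}) + \left(2 + 0\right)\right)^{2} \frac{2623 - 2 i}{6880133} = \left(\left(-1\right) \frac{43}{9} + 2\right)^{2} \frac{2623 - 2 i}{6880133} = \left(- \frac{43}{9} + 2\right)^{2} \frac{2623 - 2 i}{6880133} = \left(- \frac{25}{9}\right)^{2} \frac{2623 - 2 i}{6880133} = \frac{625 \frac{2623 - 2 i}{6880133}}{81} = \frac{625 \left(2623 - 2 i\right)}{557290773}$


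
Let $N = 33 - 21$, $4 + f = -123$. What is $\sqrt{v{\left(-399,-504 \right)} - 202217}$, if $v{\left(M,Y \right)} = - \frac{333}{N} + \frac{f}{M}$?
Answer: $\frac{i \sqrt{128790063087}}{798} \approx 449.72 i$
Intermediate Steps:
$f = -127$ ($f = -4 - 123 = -127$)
$N = 12$
$v{\left(M,Y \right)} = - \frac{111}{4} - \frac{127}{M}$ ($v{\left(M,Y \right)} = - \frac{333}{12} - \frac{127}{M} = \left(-333\right) \frac{1}{12} - \frac{127}{M} = - \frac{111}{4} - \frac{127}{M}$)
$\sqrt{v{\left(-399,-504 \right)} - 202217} = \sqrt{\left(- \frac{111}{4} - \frac{127}{-399}\right) - 202217} = \sqrt{\left(- \frac{111}{4} - - \frac{127}{399}\right) - 202217} = \sqrt{\left(- \frac{111}{4} + \frac{127}{399}\right) - 202217} = \sqrt{- \frac{43781}{1596} - 202217} = \sqrt{- \frac{322782113}{1596}} = \frac{i \sqrt{128790063087}}{798}$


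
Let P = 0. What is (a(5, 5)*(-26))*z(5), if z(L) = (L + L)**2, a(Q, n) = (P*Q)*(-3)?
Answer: 0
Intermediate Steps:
a(Q, n) = 0 (a(Q, n) = (0*Q)*(-3) = 0*(-3) = 0)
z(L) = 4*L**2 (z(L) = (2*L)**2 = 4*L**2)
(a(5, 5)*(-26))*z(5) = (0*(-26))*(4*5**2) = 0*(4*25) = 0*100 = 0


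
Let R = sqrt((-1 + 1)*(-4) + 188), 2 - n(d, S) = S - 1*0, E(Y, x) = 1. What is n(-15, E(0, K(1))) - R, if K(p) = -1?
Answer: 1 - 2*sqrt(47) ≈ -12.711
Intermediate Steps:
n(d, S) = 2 - S (n(d, S) = 2 - (S - 1*0) = 2 - (S + 0) = 2 - S)
R = 2*sqrt(47) (R = sqrt(0*(-4) + 188) = sqrt(0 + 188) = sqrt(188) = 2*sqrt(47) ≈ 13.711)
n(-15, E(0, K(1))) - R = (2 - 1*1) - 2*sqrt(47) = (2 - 1) - 2*sqrt(47) = 1 - 2*sqrt(47)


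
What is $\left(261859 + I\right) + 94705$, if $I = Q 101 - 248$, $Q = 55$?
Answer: $361871$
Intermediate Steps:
$I = 5307$ ($I = 55 \cdot 101 - 248 = 5555 - 248 = 5307$)
$\left(261859 + I\right) + 94705 = \left(261859 + 5307\right) + 94705 = 267166 + 94705 = 361871$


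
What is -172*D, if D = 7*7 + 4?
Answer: -9116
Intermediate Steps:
D = 53 (D = 49 + 4 = 53)
-172*D = -172*53 = -9116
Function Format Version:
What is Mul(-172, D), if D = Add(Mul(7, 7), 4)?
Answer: -9116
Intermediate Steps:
D = 53 (D = Add(49, 4) = 53)
Mul(-172, D) = Mul(-172, 53) = -9116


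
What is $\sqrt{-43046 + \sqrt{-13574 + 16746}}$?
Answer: $\sqrt{-43046 + 2 \sqrt{793}} \approx 207.34 i$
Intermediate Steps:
$\sqrt{-43046 + \sqrt{-13574 + 16746}} = \sqrt{-43046 + \sqrt{3172}} = \sqrt{-43046 + 2 \sqrt{793}}$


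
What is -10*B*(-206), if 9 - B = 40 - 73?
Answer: 86520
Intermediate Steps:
B = 42 (B = 9 - (40 - 73) = 9 - 1*(-33) = 9 + 33 = 42)
-10*B*(-206) = -10*42*(-206) = -420*(-206) = 86520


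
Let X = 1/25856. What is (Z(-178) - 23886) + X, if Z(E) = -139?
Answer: -621190399/25856 ≈ -24025.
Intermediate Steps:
X = 1/25856 ≈ 3.8676e-5
(Z(-178) - 23886) + X = (-139 - 23886) + 1/25856 = -24025 + 1/25856 = -621190399/25856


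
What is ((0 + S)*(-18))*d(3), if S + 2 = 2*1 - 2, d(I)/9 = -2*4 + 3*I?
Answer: 324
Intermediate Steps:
d(I) = -72 + 27*I (d(I) = 9*(-2*4 + 3*I) = 9*(-8 + 3*I) = -72 + 27*I)
S = -2 (S = -2 + (2*1 - 2) = -2 + (2 - 2) = -2 + 0 = -2)
((0 + S)*(-18))*d(3) = ((0 - 2)*(-18))*(-72 + 27*3) = (-2*(-18))*(-72 + 81) = 36*9 = 324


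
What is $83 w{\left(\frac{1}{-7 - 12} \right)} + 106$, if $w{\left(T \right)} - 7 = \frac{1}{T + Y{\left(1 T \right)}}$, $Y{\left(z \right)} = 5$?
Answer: $\frac{66155}{94} \approx 703.78$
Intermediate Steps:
$w{\left(T \right)} = 7 + \frac{1}{5 + T}$ ($w{\left(T \right)} = 7 + \frac{1}{T + 5} = 7 + \frac{1}{5 + T}$)
$83 w{\left(\frac{1}{-7 - 12} \right)} + 106 = 83 \frac{36 + \frac{7}{-7 - 12}}{5 + \frac{1}{-7 - 12}} + 106 = 83 \frac{36 + \frac{7}{-19}}{5 + \frac{1}{-19}} + 106 = 83 \frac{36 + 7 \left(- \frac{1}{19}\right)}{5 - \frac{1}{19}} + 106 = 83 \frac{36 - \frac{7}{19}}{\frac{94}{19}} + 106 = 83 \cdot \frac{19}{94} \cdot \frac{677}{19} + 106 = 83 \cdot \frac{677}{94} + 106 = \frac{56191}{94} + 106 = \frac{66155}{94}$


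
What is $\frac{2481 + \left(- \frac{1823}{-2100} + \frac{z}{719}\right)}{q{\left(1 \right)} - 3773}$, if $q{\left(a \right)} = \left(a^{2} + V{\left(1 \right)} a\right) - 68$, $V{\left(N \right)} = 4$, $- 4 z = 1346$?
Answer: $- \frac{3746665987}{5791976400} \approx -0.64687$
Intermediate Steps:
$z = - \frac{673}{2}$ ($z = \left(- \frac{1}{4}\right) 1346 = - \frac{673}{2} \approx -336.5$)
$q{\left(a \right)} = -68 + a^{2} + 4 a$ ($q{\left(a \right)} = \left(a^{2} + 4 a\right) - 68 = -68 + a^{2} + 4 a$)
$\frac{2481 + \left(- \frac{1823}{-2100} + \frac{z}{719}\right)}{q{\left(1 \right)} - 3773} = \frac{2481 - \left(- \frac{1823}{2100} + \frac{673}{1438}\right)}{\left(-68 + 1^{2} + 4 \cdot 1\right) - 3773} = \frac{2481 - - \frac{604087}{1509900}}{\left(-68 + 1 + 4\right) - 3773} = \frac{2481 + \left(\frac{1823}{2100} - \frac{673}{1438}\right)}{-63 - 3773} = \frac{2481 + \frac{604087}{1509900}}{-3836} = \frac{3746665987}{1509900} \left(- \frac{1}{3836}\right) = - \frac{3746665987}{5791976400}$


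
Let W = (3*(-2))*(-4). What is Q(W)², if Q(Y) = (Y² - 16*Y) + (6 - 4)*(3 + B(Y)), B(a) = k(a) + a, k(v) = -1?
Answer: 59536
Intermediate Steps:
W = 24 (W = -6*(-4) = 24)
B(a) = -1 + a
Q(Y) = 4 + Y² - 14*Y (Q(Y) = (Y² - 16*Y) + (6 - 4)*(3 + (-1 + Y)) = (Y² - 16*Y) + 2*(2 + Y) = (Y² - 16*Y) + (4 + 2*Y) = 4 + Y² - 14*Y)
Q(W)² = (4 + 24² - 14*24)² = (4 + 576 - 336)² = 244² = 59536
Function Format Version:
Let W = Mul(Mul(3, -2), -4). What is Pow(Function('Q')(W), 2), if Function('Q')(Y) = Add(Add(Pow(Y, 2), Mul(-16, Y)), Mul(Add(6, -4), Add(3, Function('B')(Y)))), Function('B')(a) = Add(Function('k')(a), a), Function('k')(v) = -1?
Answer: 59536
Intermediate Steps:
W = 24 (W = Mul(-6, -4) = 24)
Function('B')(a) = Add(-1, a)
Function('Q')(Y) = Add(4, Pow(Y, 2), Mul(-14, Y)) (Function('Q')(Y) = Add(Add(Pow(Y, 2), Mul(-16, Y)), Mul(Add(6, -4), Add(3, Add(-1, Y)))) = Add(Add(Pow(Y, 2), Mul(-16, Y)), Mul(2, Add(2, Y))) = Add(Add(Pow(Y, 2), Mul(-16, Y)), Add(4, Mul(2, Y))) = Add(4, Pow(Y, 2), Mul(-14, Y)))
Pow(Function('Q')(W), 2) = Pow(Add(4, Pow(24, 2), Mul(-14, 24)), 2) = Pow(Add(4, 576, -336), 2) = Pow(244, 2) = 59536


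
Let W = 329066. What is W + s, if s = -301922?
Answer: 27144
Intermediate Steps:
W + s = 329066 - 301922 = 27144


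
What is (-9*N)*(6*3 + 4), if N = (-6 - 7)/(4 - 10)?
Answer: -429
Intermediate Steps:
N = 13/6 (N = -13/(-6) = -13*(-⅙) = 13/6 ≈ 2.1667)
(-9*N)*(6*3 + 4) = (-9*13/6)*(6*3 + 4) = -39*(18 + 4)/2 = -39/2*22 = -429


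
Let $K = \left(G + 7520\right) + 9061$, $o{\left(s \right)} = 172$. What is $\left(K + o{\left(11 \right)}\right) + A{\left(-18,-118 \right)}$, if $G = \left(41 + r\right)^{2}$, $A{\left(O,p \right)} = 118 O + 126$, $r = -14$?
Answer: $15484$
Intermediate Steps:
$A{\left(O,p \right)} = 126 + 118 O$
$G = 729$ ($G = \left(41 - 14\right)^{2} = 27^{2} = 729$)
$K = 17310$ ($K = \left(729 + 7520\right) + 9061 = 8249 + 9061 = 17310$)
$\left(K + o{\left(11 \right)}\right) + A{\left(-18,-118 \right)} = \left(17310 + 172\right) + \left(126 + 118 \left(-18\right)\right) = 17482 + \left(126 - 2124\right) = 17482 - 1998 = 15484$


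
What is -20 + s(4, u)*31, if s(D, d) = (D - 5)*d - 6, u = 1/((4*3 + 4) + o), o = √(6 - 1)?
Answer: -52202/251 + 31*√5/251 ≈ -207.70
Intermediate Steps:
o = √5 ≈ 2.2361
u = 1/(16 + √5) (u = 1/((4*3 + 4) + √5) = 1/((12 + 4) + √5) = 1/(16 + √5) ≈ 0.054836)
s(D, d) = -6 + d*(-5 + D) (s(D, d) = (-5 + D)*d - 6 = d*(-5 + D) - 6 = -6 + d*(-5 + D))
-20 + s(4, u)*31 = -20 + (-6 - 5*(16/251 - √5/251) + 4*(16/251 - √5/251))*31 = -20 + (-6 + (-80/251 + 5*√5/251) + (64/251 - 4*√5/251))*31 = -20 + (-1522/251 + √5/251)*31 = -20 + (-47182/251 + 31*√5/251) = -52202/251 + 31*√5/251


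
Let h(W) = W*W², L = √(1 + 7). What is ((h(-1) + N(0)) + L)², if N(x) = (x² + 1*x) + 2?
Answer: 9 + 4*√2 ≈ 14.657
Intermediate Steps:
N(x) = 2 + x + x² (N(x) = (x² + x) + 2 = (x + x²) + 2 = 2 + x + x²)
L = 2*√2 (L = √8 = 2*√2 ≈ 2.8284)
h(W) = W³
((h(-1) + N(0)) + L)² = (((-1)³ + (2 + 0 + 0²)) + 2*√2)² = ((-1 + (2 + 0 + 0)) + 2*√2)² = ((-1 + 2) + 2*√2)² = (1 + 2*√2)²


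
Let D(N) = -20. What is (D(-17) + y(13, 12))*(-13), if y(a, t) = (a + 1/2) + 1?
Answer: 143/2 ≈ 71.500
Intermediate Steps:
y(a, t) = 3/2 + a (y(a, t) = (a + 1/2) + 1 = (1/2 + a) + 1 = 3/2 + a)
(D(-17) + y(13, 12))*(-13) = (-20 + (3/2 + 13))*(-13) = (-20 + 29/2)*(-13) = -11/2*(-13) = 143/2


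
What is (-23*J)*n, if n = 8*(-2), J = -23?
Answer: -8464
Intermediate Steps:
n = -16
(-23*J)*n = -23*(-23)*(-16) = 529*(-16) = -8464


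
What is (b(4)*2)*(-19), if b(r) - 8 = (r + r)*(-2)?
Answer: 304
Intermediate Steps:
b(r) = 8 - 4*r (b(r) = 8 + (r + r)*(-2) = 8 + (2*r)*(-2) = 8 - 4*r)
(b(4)*2)*(-19) = ((8 - 4*4)*2)*(-19) = ((8 - 16)*2)*(-19) = -8*2*(-19) = -16*(-19) = 304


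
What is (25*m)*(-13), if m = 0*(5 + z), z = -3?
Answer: 0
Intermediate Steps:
m = 0 (m = 0*(5 - 3) = 0*2 = 0)
(25*m)*(-13) = (25*0)*(-13) = 0*(-13) = 0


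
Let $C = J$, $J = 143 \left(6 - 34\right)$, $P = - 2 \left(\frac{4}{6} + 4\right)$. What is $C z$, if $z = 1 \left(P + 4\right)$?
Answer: $\frac{64064}{3} \approx 21355.0$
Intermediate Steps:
$P = - \frac{28}{3}$ ($P = - 2 \left(4 \cdot \frac{1}{6} + 4\right) = - 2 \left(\frac{2}{3} + 4\right) = \left(-2\right) \frac{14}{3} = - \frac{28}{3} \approx -9.3333$)
$J = -4004$ ($J = 143 \left(-28\right) = -4004$)
$z = - \frac{16}{3}$ ($z = 1 \left(- \frac{28}{3} + 4\right) = 1 \left(- \frac{16}{3}\right) = - \frac{16}{3} \approx -5.3333$)
$C = -4004$
$C z = \left(-4004\right) \left(- \frac{16}{3}\right) = \frac{64064}{3}$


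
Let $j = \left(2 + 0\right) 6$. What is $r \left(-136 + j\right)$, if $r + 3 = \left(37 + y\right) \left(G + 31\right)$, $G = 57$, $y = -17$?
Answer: $-217868$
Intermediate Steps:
$j = 12$ ($j = 2 \cdot 6 = 12$)
$r = 1757$ ($r = -3 + \left(37 - 17\right) \left(57 + 31\right) = -3 + 20 \cdot 88 = -3 + 1760 = 1757$)
$r \left(-136 + j\right) = 1757 \left(-136 + 12\right) = 1757 \left(-124\right) = -217868$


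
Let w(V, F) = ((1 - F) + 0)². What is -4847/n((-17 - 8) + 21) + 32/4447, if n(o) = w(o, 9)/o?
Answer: 21555121/71152 ≈ 302.94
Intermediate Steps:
w(V, F) = (1 - F)²
n(o) = 64/o (n(o) = (-1 + 9)²/o = 8²/o = 64/o)
-4847/n((-17 - 8) + 21) + 32/4447 = -4847/(64/((-17 - 8) + 21)) + 32/4447 = -4847/(64/(-25 + 21)) + 32*(1/4447) = -4847/(64/(-4)) + 32/4447 = -4847/(64*(-¼)) + 32/4447 = -4847/(-16) + 32/4447 = -4847*(-1/16) + 32/4447 = 4847/16 + 32/4447 = 21555121/71152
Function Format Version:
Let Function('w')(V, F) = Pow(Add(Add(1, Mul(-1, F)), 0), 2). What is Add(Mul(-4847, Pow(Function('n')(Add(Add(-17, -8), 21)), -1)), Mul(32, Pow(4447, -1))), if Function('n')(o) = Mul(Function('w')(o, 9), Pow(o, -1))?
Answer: Rational(21555121, 71152) ≈ 302.94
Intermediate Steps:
Function('w')(V, F) = Pow(Add(1, Mul(-1, F)), 2)
Function('n')(o) = Mul(64, Pow(o, -1)) (Function('n')(o) = Mul(Pow(Add(-1, 9), 2), Pow(o, -1)) = Mul(Pow(8, 2), Pow(o, -1)) = Mul(64, Pow(o, -1)))
Add(Mul(-4847, Pow(Function('n')(Add(Add(-17, -8), 21)), -1)), Mul(32, Pow(4447, -1))) = Add(Mul(-4847, Pow(Mul(64, Pow(Add(Add(-17, -8), 21), -1)), -1)), Mul(32, Pow(4447, -1))) = Add(Mul(-4847, Pow(Mul(64, Pow(Add(-25, 21), -1)), -1)), Mul(32, Rational(1, 4447))) = Add(Mul(-4847, Pow(Mul(64, Pow(-4, -1)), -1)), Rational(32, 4447)) = Add(Mul(-4847, Pow(Mul(64, Rational(-1, 4)), -1)), Rational(32, 4447)) = Add(Mul(-4847, Pow(-16, -1)), Rational(32, 4447)) = Add(Mul(-4847, Rational(-1, 16)), Rational(32, 4447)) = Add(Rational(4847, 16), Rational(32, 4447)) = Rational(21555121, 71152)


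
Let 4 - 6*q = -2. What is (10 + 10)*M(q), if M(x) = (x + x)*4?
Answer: 160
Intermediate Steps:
q = 1 (q = 2/3 - 1/6*(-2) = 2/3 + 1/3 = 1)
M(x) = 8*x (M(x) = (2*x)*4 = 8*x)
(10 + 10)*M(q) = (10 + 10)*(8*1) = 20*8 = 160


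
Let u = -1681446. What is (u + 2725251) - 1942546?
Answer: -898741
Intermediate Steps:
(u + 2725251) - 1942546 = (-1681446 + 2725251) - 1942546 = 1043805 - 1942546 = -898741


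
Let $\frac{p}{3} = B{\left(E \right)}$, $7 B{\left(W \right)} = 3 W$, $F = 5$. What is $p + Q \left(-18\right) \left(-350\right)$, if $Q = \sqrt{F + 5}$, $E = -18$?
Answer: $- \frac{162}{7} + 6300 \sqrt{10} \approx 19899.0$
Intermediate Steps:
$Q = \sqrt{10}$ ($Q = \sqrt{5 + 5} = \sqrt{10} \approx 3.1623$)
$B{\left(W \right)} = \frac{3 W}{7}$
$p = - \frac{162}{7}$ ($p = 3 \cdot \frac{3}{7} \left(-18\right) = 3 \left(- \frac{54}{7}\right) = - \frac{162}{7} \approx -23.143$)
$p + Q \left(-18\right) \left(-350\right) = - \frac{162}{7} + \sqrt{10} \left(-18\right) \left(-350\right) = - \frac{162}{7} + - 18 \sqrt{10} \left(-350\right) = - \frac{162}{7} + 6300 \sqrt{10}$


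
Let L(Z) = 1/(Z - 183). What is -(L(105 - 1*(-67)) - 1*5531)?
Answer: 60842/11 ≈ 5531.1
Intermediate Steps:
L(Z) = 1/(-183 + Z)
-(L(105 - 1*(-67)) - 1*5531) = -(1/(-183 + (105 - 1*(-67))) - 1*5531) = -(1/(-183 + (105 + 67)) - 5531) = -(1/(-183 + 172) - 5531) = -(1/(-11) - 5531) = -(-1/11 - 5531) = -1*(-60842/11) = 60842/11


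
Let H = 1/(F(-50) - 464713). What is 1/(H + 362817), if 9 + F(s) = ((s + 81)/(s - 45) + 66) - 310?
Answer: 44171801/16026280323322 ≈ 2.7562e-6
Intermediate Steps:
F(s) = -253 + (81 + s)/(-45 + s) (F(s) = -9 + (((s + 81)/(s - 45) + 66) - 310) = -9 + (((81 + s)/(-45 + s) + 66) - 310) = -9 + ((66 + (81 + s)/(-45 + s)) - 310) = -9 + (-244 + (81 + s)/(-45 + s)) = -253 + (81 + s)/(-45 + s))
H = -95/44171801 (H = 1/(126*(91 - 2*(-50))/(-45 - 50) - 464713) = 1/(126*(91 + 100)/(-95) - 464713) = 1/(126*(-1/95)*191 - 464713) = 1/(-24066/95 - 464713) = 1/(-44171801/95) = -95/44171801 ≈ -2.1507e-6)
1/(H + 362817) = 1/(-95/44171801 + 362817) = 1/(16026280323322/44171801) = 44171801/16026280323322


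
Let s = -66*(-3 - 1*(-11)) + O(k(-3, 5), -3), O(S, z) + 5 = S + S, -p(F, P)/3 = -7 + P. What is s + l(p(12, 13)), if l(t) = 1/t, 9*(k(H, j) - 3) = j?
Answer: -9467/18 ≈ -525.94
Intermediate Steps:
k(H, j) = 3 + j/9
p(F, P) = 21 - 3*P (p(F, P) = -3*(-7 + P) = 21 - 3*P)
O(S, z) = -5 + 2*S (O(S, z) = -5 + (S + S) = -5 + 2*S)
s = -4733/9 (s = -66*(-3 - 1*(-11)) + (-5 + 2*(3 + (⅑)*5)) = -66*(-3 + 11) + (-5 + 2*(3 + 5/9)) = -66*8 + (-5 + 2*(32/9)) = -528 + (-5 + 64/9) = -528 + 19/9 = -4733/9 ≈ -525.89)
s + l(p(12, 13)) = -4733/9 + 1/(21 - 3*13) = -4733/9 + 1/(21 - 39) = -4733/9 + 1/(-18) = -4733/9 - 1/18 = -9467/18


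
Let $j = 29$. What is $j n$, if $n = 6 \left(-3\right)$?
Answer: $-522$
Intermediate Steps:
$n = -18$
$j n = 29 \left(-18\right) = -522$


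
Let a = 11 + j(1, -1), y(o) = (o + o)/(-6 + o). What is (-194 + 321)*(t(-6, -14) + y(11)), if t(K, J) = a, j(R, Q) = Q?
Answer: 9144/5 ≈ 1828.8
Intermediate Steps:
y(o) = 2*o/(-6 + o) (y(o) = (2*o)/(-6 + o) = 2*o/(-6 + o))
a = 10 (a = 11 - 1 = 10)
t(K, J) = 10
(-194 + 321)*(t(-6, -14) + y(11)) = (-194 + 321)*(10 + 2*11/(-6 + 11)) = 127*(10 + 2*11/5) = 127*(10 + 2*11*(1/5)) = 127*(10 + 22/5) = 127*(72/5) = 9144/5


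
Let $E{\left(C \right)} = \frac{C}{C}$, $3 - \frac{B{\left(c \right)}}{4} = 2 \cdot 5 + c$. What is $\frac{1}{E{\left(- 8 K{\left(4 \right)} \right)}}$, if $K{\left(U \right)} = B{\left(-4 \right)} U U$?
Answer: $1$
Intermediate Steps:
$B{\left(c \right)} = -28 - 4 c$ ($B{\left(c \right)} = 12 - 4 \left(2 \cdot 5 + c\right) = 12 - 4 \left(10 + c\right) = 12 - \left(40 + 4 c\right) = -28 - 4 c$)
$K{\left(U \right)} = - 12 U^{2}$ ($K{\left(U \right)} = \left(-28 - -16\right) U U = \left(-28 + 16\right) U^{2} = - 12 U^{2}$)
$E{\left(C \right)} = 1$
$\frac{1}{E{\left(- 8 K{\left(4 \right)} \right)}} = 1^{-1} = 1$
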